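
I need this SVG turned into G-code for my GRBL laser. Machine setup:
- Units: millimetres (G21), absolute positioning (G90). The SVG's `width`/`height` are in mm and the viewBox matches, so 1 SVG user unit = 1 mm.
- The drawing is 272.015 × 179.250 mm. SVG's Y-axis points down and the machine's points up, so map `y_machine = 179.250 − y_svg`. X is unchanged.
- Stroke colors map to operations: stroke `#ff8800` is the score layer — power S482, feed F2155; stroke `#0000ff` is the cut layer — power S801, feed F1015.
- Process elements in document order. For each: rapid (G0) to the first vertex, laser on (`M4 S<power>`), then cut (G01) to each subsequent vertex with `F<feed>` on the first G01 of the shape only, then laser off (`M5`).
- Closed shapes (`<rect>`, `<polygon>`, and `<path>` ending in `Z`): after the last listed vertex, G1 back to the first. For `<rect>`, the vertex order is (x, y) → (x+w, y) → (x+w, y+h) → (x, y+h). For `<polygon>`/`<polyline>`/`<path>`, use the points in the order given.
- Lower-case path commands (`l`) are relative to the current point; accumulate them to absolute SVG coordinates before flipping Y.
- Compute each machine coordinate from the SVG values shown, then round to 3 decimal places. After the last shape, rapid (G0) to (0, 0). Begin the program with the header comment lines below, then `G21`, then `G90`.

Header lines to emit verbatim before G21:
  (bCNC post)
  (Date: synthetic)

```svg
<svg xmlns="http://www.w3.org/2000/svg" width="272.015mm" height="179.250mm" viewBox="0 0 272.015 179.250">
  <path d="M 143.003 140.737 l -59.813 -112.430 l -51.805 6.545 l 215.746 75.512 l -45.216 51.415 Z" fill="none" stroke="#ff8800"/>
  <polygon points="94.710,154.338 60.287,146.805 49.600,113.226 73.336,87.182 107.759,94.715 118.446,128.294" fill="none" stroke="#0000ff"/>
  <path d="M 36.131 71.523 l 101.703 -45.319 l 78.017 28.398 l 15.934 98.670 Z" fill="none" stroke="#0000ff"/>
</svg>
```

1 u = 1 mm; y_m = 179.250 − y.

[1] `<path>` closed polygon, #ff8800→score S482 F2155: (143.003,38.513) → (83.190,150.943) → (31.385,144.398) → (247.131,68.886) → (201.915,17.471) → (143.003,38.513) (closed)

[2] `<polygon>` regular polygon, #0000ff→cut S801 F1015: (94.710,24.912) → (60.287,32.445) → (49.600,66.024) → (73.336,92.068) → (107.759,84.535) → (118.446,50.956) → (94.710,24.912) (closed)

[3] `<path>` closed polygon, #0000ff→cut S801 F1015: (36.131,107.727) → (137.834,153.046) → (215.851,124.648) → (231.785,25.978) → (36.131,107.727) (closed)

(bCNC post)
(Date: synthetic)
G21
G90
G0 X143.003 Y38.513
M4 S482
G01 X83.190 Y150.943 F2155
G01 X31.385 Y144.398
G01 X247.131 Y68.886
G01 X201.915 Y17.471
G01 X143.003 Y38.513
M5
G0 X94.710 Y24.912
M4 S801
G01 X60.287 Y32.445 F1015
G01 X49.600 Y66.024
G01 X73.336 Y92.068
G01 X107.759 Y84.535
G01 X118.446 Y50.956
G01 X94.710 Y24.912
M5
G0 X36.131 Y107.727
M4 S801
G01 X137.834 Y153.046 F1015
G01 X215.851 Y124.648
G01 X231.785 Y25.978
G01 X36.131 Y107.727
M5
G0 X0.000 Y0.000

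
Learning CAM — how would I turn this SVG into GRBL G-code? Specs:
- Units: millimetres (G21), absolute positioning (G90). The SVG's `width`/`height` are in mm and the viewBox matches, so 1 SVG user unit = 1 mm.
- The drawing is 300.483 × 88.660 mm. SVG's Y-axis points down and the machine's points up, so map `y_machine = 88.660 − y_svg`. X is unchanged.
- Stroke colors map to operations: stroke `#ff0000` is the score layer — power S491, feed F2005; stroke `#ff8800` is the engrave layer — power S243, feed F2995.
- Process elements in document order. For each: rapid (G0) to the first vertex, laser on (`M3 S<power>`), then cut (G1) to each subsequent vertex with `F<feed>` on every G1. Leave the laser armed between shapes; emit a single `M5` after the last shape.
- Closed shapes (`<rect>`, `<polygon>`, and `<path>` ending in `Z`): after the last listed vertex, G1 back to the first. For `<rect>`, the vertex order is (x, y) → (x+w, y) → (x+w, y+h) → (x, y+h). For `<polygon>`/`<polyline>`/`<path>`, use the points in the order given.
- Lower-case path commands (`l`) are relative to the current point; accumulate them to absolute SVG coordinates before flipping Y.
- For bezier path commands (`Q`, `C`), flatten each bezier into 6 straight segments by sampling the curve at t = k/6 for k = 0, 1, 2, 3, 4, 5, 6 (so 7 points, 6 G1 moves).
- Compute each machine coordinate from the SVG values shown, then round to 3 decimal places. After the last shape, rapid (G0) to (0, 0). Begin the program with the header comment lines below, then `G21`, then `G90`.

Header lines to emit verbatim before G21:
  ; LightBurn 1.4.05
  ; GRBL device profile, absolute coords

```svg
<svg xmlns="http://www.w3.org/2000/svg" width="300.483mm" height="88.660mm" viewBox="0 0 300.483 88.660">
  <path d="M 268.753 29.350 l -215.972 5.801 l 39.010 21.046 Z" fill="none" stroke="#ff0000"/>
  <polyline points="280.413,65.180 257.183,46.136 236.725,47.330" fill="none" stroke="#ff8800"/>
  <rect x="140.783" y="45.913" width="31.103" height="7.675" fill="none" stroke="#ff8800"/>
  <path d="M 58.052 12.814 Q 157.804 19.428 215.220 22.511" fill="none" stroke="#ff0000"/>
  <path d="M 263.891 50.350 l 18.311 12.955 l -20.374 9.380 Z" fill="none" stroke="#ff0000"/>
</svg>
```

viewBox `0 0 300.483 88.660` with mm width/height → 1 unit = 1 mm. Flip: y_m = 88.660 − y_svg.

**Shape 1** — `<path>` closed polygon, stroke `#ff0000` → score (S491, F2005). Machine vertices: (268.753,59.310) → (52.781,53.509) → (91.791,32.463) → (268.753,59.310). Closed: final G1 returns to the first vertex.

**Shape 2** — `<polyline>` open polyline, stroke `#ff8800` → engrave (S243, F2995). Machine vertices: (280.413,23.480) → (257.183,42.524) → (236.725,41.330). Open path.

**Shape 3** — `<rect>` rectangle, stroke `#ff8800` → engrave (S243, F2995). Machine vertices: (140.783,42.747) → (171.886,42.747) → (171.886,35.072) → (140.783,35.072) → (140.783,42.747). Closed: final G1 returns to the first vertex.

**Shape 4** — `<path>` quadratic bezier, stroke `#ff0000` → score (S491, F2005). Control points (SVG): P0=(58.052,12.814), P1=(157.804,19.428), P2=(215.220,22.511); sampled at t=k/6. Machine vertices: (58.052,75.846) → (90.127,73.739) → (119.849,71.829) → (147.220,70.115) → (172.239,68.597) → (194.905,67.275) → (215.220,66.149). Open path.

**Shape 5** — `<path>` regular polygon, stroke `#ff0000` → score (S491, F2005). Machine vertices: (263.891,38.310) → (282.202,25.355) → (261.828,15.975) → (263.891,38.310). Closed: final G1 returns to the first vertex.

; LightBurn 1.4.05
; GRBL device profile, absolute coords
G21
G90
G0 X268.753 Y59.310
M3 S491
G1 X52.781 Y53.509 F2005
G1 X91.791 Y32.463 F2005
G1 X268.753 Y59.310 F2005
G0 X280.413 Y23.480
M3 S243
G1 X257.183 Y42.524 F2995
G1 X236.725 Y41.330 F2995
G0 X140.783 Y42.747
M3 S243
G1 X171.886 Y42.747 F2995
G1 X171.886 Y35.072 F2995
G1 X140.783 Y35.072 F2995
G1 X140.783 Y42.747 F2995
G0 X58.052 Y75.846
M3 S491
G1 X90.127 Y73.739 F2005
G1 X119.849 Y71.829 F2005
G1 X147.220 Y70.115 F2005
G1 X172.239 Y68.597 F2005
G1 X194.905 Y67.275 F2005
G1 X215.220 Y66.149 F2005
G0 X263.891 Y38.310
M3 S491
G1 X282.202 Y25.355 F2005
G1 X261.828 Y15.975 F2005
G1 X263.891 Y38.310 F2005
M5
G0 X0.000 Y0.000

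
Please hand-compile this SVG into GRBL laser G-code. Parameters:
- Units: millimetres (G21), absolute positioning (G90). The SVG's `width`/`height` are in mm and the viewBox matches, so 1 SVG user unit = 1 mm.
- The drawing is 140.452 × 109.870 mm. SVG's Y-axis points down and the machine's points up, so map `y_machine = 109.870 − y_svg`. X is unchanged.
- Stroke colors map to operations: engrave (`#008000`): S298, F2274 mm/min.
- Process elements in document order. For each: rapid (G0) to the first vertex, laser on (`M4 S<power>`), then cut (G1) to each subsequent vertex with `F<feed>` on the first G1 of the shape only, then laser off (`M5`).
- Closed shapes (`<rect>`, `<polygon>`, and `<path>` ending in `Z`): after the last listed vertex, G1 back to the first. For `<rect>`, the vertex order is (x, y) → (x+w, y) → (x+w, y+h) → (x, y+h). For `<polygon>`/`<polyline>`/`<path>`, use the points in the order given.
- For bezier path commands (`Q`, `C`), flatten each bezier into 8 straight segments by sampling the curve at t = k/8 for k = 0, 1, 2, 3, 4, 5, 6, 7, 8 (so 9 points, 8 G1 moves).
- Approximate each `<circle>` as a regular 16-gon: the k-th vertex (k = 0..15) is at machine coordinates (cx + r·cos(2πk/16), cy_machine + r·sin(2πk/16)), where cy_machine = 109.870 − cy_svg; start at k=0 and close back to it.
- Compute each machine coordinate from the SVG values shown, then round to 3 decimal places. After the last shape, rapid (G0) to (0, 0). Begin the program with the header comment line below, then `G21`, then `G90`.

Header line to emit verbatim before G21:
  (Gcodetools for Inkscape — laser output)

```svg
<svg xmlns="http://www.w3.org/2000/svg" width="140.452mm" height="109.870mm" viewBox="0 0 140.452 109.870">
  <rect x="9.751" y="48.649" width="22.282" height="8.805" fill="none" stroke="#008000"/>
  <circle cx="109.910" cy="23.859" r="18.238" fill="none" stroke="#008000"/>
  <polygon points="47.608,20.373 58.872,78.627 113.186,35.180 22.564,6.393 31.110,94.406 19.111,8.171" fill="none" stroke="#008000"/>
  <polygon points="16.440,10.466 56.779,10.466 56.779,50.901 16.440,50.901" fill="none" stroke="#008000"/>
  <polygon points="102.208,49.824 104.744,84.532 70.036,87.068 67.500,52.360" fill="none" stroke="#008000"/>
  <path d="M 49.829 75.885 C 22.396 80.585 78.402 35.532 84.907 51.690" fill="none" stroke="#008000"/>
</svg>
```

1 u = 1 mm; y_m = 109.870 − y.

[1] `<rect>` rectangle, #008000→engrave S298 F2274: (9.751,61.221) → (32.033,61.221) → (32.033,52.416) → (9.751,52.416) → (9.751,61.221) (closed)

[2] `<circle>` circle, #008000→engrave S298 F2274: (128.148,86.011) → (126.760,92.990) → (122.806,98.907) → (116.889,102.861) → (109.910,104.249) → (102.931,102.861) → (97.014,98.907) → (93.060,92.990) → (91.672,86.011) → (93.060,79.032) → (97.014,73.115) → (102.931,69.161) → (109.910,67.773) → (116.889,69.161) → (122.806,73.115) → (126.760,79.032) → (128.148,86.011) (closed)

[3] `<polygon>` closed polygon, #008000→engrave S298 F2274: (47.608,89.497) → (58.872,31.243) → (113.186,74.690) → (22.564,103.477) → (31.110,15.464) → (19.111,101.699) → (47.608,89.497) (closed)

[4] `<polygon>` rectangle, #008000→engrave S298 F2274: (16.440,99.404) → (56.779,99.404) → (56.779,58.969) → (16.440,58.969) → (16.440,99.404) (closed)

[5] `<polygon>` regular polygon, #008000→engrave S298 F2274: (102.208,60.046) → (104.744,25.338) → (70.036,22.802) → (67.500,57.510) → (102.208,60.046) (closed)

[6] `<path>` cubic bezier, #008000→engrave S298 F2274: (49.829,33.985) → (43.193,34.338) → (42.822,38.055) → (47.157,43.835) → (54.641,50.379) → (63.716,56.386) → (72.824,60.555) → (80.407,61.587) → (84.907,58.180)

(Gcodetools for Inkscape — laser output)
G21
G90
G0 X9.751 Y61.221
M4 S298
G1 X32.033 Y61.221 F2274
G1 X32.033 Y52.416
G1 X9.751 Y52.416
G1 X9.751 Y61.221
M5
G0 X128.148 Y86.011
M4 S298
G1 X126.760 Y92.990 F2274
G1 X122.806 Y98.907
G1 X116.889 Y102.861
G1 X109.910 Y104.249
G1 X102.931 Y102.861
G1 X97.014 Y98.907
G1 X93.060 Y92.990
G1 X91.672 Y86.011
G1 X93.060 Y79.032
G1 X97.014 Y73.115
G1 X102.931 Y69.161
G1 X109.910 Y67.773
G1 X116.889 Y69.161
G1 X122.806 Y73.115
G1 X126.760 Y79.032
G1 X128.148 Y86.011
M5
G0 X47.608 Y89.497
M4 S298
G1 X58.872 Y31.243 F2274
G1 X113.186 Y74.690
G1 X22.564 Y103.477
G1 X31.110 Y15.464
G1 X19.111 Y101.699
G1 X47.608 Y89.497
M5
G0 X16.440 Y99.404
M4 S298
G1 X56.779 Y99.404 F2274
G1 X56.779 Y58.969
G1 X16.440 Y58.969
G1 X16.440 Y99.404
M5
G0 X102.208 Y60.046
M4 S298
G1 X104.744 Y25.338 F2274
G1 X70.036 Y22.802
G1 X67.500 Y57.510
G1 X102.208 Y60.046
M5
G0 X49.829 Y33.985
M4 S298
G1 X43.193 Y34.338 F2274
G1 X42.822 Y38.055
G1 X47.157 Y43.835
G1 X54.641 Y50.379
G1 X63.716 Y56.386
G1 X72.824 Y60.555
G1 X80.407 Y61.587
G1 X84.907 Y58.180
M5
G0 X0.000 Y0.000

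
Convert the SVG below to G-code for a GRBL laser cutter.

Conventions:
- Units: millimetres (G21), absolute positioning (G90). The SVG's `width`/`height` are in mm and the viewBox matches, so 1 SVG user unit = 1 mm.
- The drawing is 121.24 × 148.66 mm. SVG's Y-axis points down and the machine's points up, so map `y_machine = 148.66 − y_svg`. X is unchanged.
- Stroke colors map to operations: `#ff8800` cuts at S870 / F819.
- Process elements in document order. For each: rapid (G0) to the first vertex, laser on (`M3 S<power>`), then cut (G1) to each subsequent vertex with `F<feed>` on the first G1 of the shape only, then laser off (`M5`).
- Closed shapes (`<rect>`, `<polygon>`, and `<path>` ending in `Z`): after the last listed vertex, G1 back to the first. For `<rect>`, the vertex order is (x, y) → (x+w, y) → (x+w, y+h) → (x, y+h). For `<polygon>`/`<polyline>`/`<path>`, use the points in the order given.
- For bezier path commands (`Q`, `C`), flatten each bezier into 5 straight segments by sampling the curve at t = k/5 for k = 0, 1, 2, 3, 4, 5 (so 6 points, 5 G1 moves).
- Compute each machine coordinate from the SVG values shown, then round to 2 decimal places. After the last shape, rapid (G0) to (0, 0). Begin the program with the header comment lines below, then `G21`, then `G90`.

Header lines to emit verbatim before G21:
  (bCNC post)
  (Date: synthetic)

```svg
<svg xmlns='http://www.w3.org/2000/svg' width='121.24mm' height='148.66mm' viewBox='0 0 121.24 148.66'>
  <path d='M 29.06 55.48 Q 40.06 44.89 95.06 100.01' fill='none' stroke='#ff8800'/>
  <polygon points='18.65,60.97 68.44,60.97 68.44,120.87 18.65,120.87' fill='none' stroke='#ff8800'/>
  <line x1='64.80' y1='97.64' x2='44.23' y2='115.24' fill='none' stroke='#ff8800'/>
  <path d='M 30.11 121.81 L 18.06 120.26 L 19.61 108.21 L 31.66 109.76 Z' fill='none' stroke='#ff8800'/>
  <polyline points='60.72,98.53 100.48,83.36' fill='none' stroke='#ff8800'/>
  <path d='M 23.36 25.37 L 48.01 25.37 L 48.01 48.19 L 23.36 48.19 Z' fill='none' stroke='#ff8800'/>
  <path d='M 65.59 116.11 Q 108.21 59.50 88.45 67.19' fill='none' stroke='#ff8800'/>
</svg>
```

1 u = 1 mm; y_m = 148.66 − y.

[1] `<path>` quadratic bezier, #ff8800→cut S870 F819: (29.06,93.18) → (35.22,94.79) → (44.90,91.14) → (58.10,82.23) → (74.82,68.07) → (95.06,48.65)

[2] `<polygon>` rectangle, #ff8800→cut S870 F819: (18.65,87.69) → (68.44,87.69) → (68.44,27.79) → (18.65,27.79) → (18.65,87.69) (closed)

[3] `<line>` line segment, #ff8800→cut S870 F819: (64.80,51.02) → (44.23,33.42)

[4] `<path>` regular polygon, #ff8800→cut S870 F819: (30.11,26.85) → (18.06,28.40) → (19.61,40.45) → (31.66,38.90) → (30.11,26.85) (closed)

[5] `<polyline>` line segment, #ff8800→cut S870 F819: (60.72,50.13) → (100.48,65.30)

[6] `<path>` rectangle, #ff8800→cut S870 F819: (23.36,123.29) → (48.01,123.29) → (48.01,100.47) → (23.36,100.47) → (23.36,123.29) (closed)

[7] `<path>` quadratic bezier, #ff8800→cut S870 F819: (65.59,32.55) → (80.14,52.62) → (89.71,67.55) → (94.28,77.33) → (93.86,81.97) → (88.45,81.47)

(bCNC post)
(Date: synthetic)
G21
G90
G0 X29.06 Y93.18
M3 S870
G1 X35.22 Y94.79 F819
G1 X44.90 Y91.14
G1 X58.10 Y82.23
G1 X74.82 Y68.07
G1 X95.06 Y48.65
M5
G0 X18.65 Y87.69
M3 S870
G1 X68.44 Y87.69 F819
G1 X68.44 Y27.79
G1 X18.65 Y27.79
G1 X18.65 Y87.69
M5
G0 X64.80 Y51.02
M3 S870
G1 X44.23 Y33.42 F819
M5
G0 X30.11 Y26.85
M3 S870
G1 X18.06 Y28.40 F819
G1 X19.61 Y40.45
G1 X31.66 Y38.90
G1 X30.11 Y26.85
M5
G0 X60.72 Y50.13
M3 S870
G1 X100.48 Y65.30 F819
M5
G0 X23.36 Y123.29
M3 S870
G1 X48.01 Y123.29 F819
G1 X48.01 Y100.47
G1 X23.36 Y100.47
G1 X23.36 Y123.29
M5
G0 X65.59 Y32.55
M3 S870
G1 X80.14 Y52.62 F819
G1 X89.71 Y67.55
G1 X94.28 Y77.33
G1 X93.86 Y81.97
G1 X88.45 Y81.47
M5
G0 X0.00 Y0.00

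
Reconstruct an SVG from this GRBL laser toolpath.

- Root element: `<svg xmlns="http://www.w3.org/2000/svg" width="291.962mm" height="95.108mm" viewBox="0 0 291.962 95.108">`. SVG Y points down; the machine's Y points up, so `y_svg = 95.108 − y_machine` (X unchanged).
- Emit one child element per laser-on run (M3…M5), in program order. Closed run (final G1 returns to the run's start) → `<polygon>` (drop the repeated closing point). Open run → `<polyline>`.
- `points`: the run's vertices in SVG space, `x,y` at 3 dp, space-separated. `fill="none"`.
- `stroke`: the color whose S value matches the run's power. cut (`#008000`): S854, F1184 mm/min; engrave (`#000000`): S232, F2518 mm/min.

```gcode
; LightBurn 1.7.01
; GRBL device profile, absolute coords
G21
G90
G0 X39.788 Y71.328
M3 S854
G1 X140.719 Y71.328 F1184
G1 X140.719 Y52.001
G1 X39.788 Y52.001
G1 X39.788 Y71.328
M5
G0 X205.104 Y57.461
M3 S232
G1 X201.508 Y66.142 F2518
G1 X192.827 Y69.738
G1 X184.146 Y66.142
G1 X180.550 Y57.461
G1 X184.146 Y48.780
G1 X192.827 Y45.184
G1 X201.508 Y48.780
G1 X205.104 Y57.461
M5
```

Machine Y-up, SVG Y-down with viewBox height 95.108, so y_svg = 95.108 − y_machine; X carries over.

Run 1: S854 ⇒ cut layer `#008000`. The run returns to its start, so emit a `<polygon>` with points (Y-flipped): 39.788,23.780 140.719,23.780 140.719,43.107 39.788,43.107.

Run 2: the run's S232 means `#000000` (engrave). The run returns to its start, so emit a `<polygon>` with points (Y-flipped): 205.104,37.647 201.508,28.966 192.827,25.370 184.146,28.966 180.550,37.647 184.146,46.328 192.827,49.924 201.508,46.328.

<svg xmlns="http://www.w3.org/2000/svg" width="291.962mm" height="95.108mm" viewBox="0 0 291.962 95.108">
  <polygon points="39.788,23.780 140.719,23.780 140.719,43.107 39.788,43.107" fill="none" stroke="#008000"/>
  <polygon points="205.104,37.647 201.508,28.966 192.827,25.370 184.146,28.966 180.550,37.647 184.146,46.328 192.827,49.924 201.508,46.328" fill="none" stroke="#000000"/>
</svg>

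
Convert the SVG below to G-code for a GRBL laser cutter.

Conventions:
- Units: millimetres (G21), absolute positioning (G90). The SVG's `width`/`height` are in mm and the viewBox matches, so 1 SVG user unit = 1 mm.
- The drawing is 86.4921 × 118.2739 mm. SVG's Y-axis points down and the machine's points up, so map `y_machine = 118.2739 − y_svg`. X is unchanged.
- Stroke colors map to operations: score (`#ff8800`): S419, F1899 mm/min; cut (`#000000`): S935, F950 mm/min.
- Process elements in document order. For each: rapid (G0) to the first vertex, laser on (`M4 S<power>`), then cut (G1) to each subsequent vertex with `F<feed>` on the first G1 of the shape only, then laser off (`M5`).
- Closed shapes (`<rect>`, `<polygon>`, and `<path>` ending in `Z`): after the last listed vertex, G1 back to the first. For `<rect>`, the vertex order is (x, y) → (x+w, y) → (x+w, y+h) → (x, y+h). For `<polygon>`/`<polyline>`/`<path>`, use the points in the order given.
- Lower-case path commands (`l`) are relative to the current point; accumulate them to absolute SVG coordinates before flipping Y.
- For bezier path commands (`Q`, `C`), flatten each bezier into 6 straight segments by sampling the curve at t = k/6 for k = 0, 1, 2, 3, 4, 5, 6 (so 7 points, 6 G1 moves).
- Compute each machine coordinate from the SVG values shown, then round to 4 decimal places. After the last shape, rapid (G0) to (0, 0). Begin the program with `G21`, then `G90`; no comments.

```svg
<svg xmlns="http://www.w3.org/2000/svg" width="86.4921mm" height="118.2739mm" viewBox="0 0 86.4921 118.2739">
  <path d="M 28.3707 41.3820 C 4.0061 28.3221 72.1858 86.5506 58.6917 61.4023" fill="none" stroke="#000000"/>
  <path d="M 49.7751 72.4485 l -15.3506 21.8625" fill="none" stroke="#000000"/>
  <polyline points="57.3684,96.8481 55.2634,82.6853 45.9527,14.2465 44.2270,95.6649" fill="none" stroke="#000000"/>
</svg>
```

1 u = 1 mm; y_m = 118.2739 − y.

[1] `<path>` cubic bezier, #000000→cut S935 F950: (28.3707,76.8919) → (23.0939,78.1972) → (28.4017,71.9173) → (39.4548,62.3486) → (51.4137,53.7872) → (59.4392,50.5295) → (58.6917,56.8716)

[2] `<path>` line segment, #000000→cut S935 F950: (49.7751,45.8254) → (34.4245,23.9629)

[3] `<polyline>` open polyline, #000000→cut S935 F950: (57.3684,21.4258) → (55.2634,35.5886) → (45.9527,104.0274) → (44.2270,22.6090)

G21
G90
G0 X28.3707 Y76.8919
M4 S935
G1 X23.0939 Y78.1972 F950
G1 X28.4017 Y71.9173
G1 X39.4548 Y62.3486
G1 X51.4137 Y53.7872
G1 X59.4392 Y50.5295
G1 X58.6917 Y56.8716
M5
G0 X49.7751 Y45.8254
M4 S935
G1 X34.4245 Y23.9629 F950
M5
G0 X57.3684 Y21.4258
M4 S935
G1 X55.2634 Y35.5886 F950
G1 X45.9527 Y104.0274
G1 X44.2270 Y22.6090
M5
G0 X0.0000 Y0.0000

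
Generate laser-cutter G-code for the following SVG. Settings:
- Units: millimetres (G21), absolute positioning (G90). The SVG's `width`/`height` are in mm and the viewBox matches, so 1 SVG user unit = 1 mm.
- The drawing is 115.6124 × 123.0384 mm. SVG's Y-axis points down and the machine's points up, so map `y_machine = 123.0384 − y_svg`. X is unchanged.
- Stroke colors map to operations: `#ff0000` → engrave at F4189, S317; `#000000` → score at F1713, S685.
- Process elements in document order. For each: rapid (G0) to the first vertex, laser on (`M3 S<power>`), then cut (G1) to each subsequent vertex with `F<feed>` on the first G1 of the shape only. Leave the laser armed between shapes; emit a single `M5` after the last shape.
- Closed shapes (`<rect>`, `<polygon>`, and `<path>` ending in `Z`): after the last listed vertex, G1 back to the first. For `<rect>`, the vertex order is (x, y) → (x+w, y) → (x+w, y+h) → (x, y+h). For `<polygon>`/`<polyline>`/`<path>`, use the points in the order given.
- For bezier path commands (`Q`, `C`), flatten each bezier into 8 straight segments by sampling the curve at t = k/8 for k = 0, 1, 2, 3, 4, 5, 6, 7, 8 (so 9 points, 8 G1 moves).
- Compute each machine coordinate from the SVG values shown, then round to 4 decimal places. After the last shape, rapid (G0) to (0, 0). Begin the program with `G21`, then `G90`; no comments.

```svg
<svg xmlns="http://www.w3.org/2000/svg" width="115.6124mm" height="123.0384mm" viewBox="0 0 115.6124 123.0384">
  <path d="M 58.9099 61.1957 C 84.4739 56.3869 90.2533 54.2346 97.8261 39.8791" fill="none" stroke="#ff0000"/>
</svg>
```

G21
G90
G0 X58.9099 Y61.8427
M3 S317
G1 X67.6111 Y63.5505 F4189
G1 X74.7104 Y65.1834
G1 X80.4607 Y66.9155
G1 X85.1147 Y68.9210
G1 X88.9254 Y71.3740
G1 X92.1456 Y74.4486
G1 X95.0282 Y78.3190
G1 X97.8261 Y83.1593
M5
G0 X0.0000 Y0.0000

Since the viewBox matches the mm dimensions, user units are millimetres directly. The only transform is the Y-flip y_m = 123.0384 − y_svg.

Shape 1 is a cubic bezier drawn with `<path>`. Its stroke #ff0000 means engrave at S317, F4189. After flipping Y the toolpath is (58.9099,61.8427) → (67.6111,63.5505) → (74.7104,65.1834) → (80.4607,66.9155) → (85.1147,68.9210) → (88.9254,71.3740) → (92.1456,74.4486) → (95.0282,78.3190) → (97.8261,83.1593).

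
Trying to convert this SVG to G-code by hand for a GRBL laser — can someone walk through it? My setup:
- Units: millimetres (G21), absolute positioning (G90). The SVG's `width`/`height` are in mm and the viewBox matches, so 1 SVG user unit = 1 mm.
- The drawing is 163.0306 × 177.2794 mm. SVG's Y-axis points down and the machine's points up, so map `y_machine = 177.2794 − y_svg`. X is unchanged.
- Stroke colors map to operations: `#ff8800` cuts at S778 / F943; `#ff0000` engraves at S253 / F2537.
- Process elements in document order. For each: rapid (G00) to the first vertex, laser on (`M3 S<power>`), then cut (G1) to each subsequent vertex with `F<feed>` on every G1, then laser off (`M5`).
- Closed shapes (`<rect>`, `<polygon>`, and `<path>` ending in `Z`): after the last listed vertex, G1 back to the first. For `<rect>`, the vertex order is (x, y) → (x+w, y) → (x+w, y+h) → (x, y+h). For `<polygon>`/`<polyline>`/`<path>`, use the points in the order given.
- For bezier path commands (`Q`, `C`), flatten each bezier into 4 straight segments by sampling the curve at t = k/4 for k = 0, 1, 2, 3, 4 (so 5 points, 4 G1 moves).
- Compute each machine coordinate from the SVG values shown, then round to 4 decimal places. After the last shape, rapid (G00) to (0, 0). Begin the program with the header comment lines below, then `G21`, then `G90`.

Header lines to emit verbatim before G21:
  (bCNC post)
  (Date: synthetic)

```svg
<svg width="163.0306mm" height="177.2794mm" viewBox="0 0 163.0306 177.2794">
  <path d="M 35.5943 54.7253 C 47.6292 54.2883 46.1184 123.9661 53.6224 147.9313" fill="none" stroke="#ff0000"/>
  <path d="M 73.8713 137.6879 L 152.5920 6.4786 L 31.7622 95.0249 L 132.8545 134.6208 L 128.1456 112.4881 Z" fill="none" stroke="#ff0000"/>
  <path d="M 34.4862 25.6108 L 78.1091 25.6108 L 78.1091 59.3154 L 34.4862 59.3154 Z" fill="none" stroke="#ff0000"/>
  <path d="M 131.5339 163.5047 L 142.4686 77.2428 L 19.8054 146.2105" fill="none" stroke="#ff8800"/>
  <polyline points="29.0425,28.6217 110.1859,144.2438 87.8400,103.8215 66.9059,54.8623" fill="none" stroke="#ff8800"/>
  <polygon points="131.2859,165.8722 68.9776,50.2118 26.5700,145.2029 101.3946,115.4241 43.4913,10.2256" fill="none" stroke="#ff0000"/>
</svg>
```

(bCNC post)
(Date: synthetic)
G21
G90
G00 X35.5943 Y122.5541
M3 S253
G1 X42.4332 Y111.5451 F2537
G1 X46.3074 Y85.1019 F2537
G1 X49.3322 Y54.0833 F2537
G1 X53.6224 Y29.3481 F2537
M5
G00 X73.8713 Y39.5915
M3 S253
G1 X152.5920 Y170.8008 F2537
G1 X31.7622 Y82.2545 F2537
G1 X132.8545 Y42.6586 F2537
G1 X128.1456 Y64.7913 F2537
G1 X73.8713 Y39.5915 F2537
M5
G00 X34.4862 Y151.6686
M3 S253
G1 X78.1091 Y151.6686 F2537
G1 X78.1091 Y117.9640 F2537
G1 X34.4862 Y117.9640 F2537
G1 X34.4862 Y151.6686 F2537
M5
G00 X131.5339 Y13.7747
M3 S778
G1 X142.4686 Y100.0366 F943
G1 X19.8054 Y31.0689 F943
M5
G00 X29.0425 Y148.6577
M3 S778
G1 X110.1859 Y33.0356 F943
G1 X87.8400 Y73.4579 F943
G1 X66.9059 Y122.4171 F943
M5
G00 X131.2859 Y11.4072
M3 S253
G1 X68.9776 Y127.0676 F2537
G1 X26.5700 Y32.0765 F2537
G1 X101.3946 Y61.8553 F2537
G1 X43.4913 Y167.0538 F2537
G1 X131.2859 Y11.4072 F2537
M5
G00 X0.0000 Y0.0000

viewBox `0 0 163.0306 177.2794` with mm width/height → 1 unit = 1 mm. Flip: y_m = 177.2794 − y_svg.

**Shape 1** — `<path>` cubic bezier, stroke `#ff0000` → engrave (S253, F2537). Control points (SVG): P0=(35.5943,54.7253), P1=(47.6292,54.2883), P2=(46.1184,123.9661), P3=(53.6224,147.9313); sampled at t=k/4. Machine vertices: (35.5943,122.5541) → (42.4332,111.5451) → (46.3074,85.1019) → (49.3322,54.0833) → (53.6224,29.3481). Open path.

**Shape 2** — `<path>` closed polygon, stroke `#ff0000` → engrave (S253, F2537). Machine vertices: (73.8713,39.5915) → (152.5920,170.8008) → (31.7622,82.2545) → (132.8545,42.6586) → (128.1456,64.7913) → (73.8713,39.5915). Closed: final G1 returns to the first vertex.

**Shape 3** — `<path>` rectangle, stroke `#ff0000` → engrave (S253, F2537). Machine vertices: (34.4862,151.6686) → (78.1091,151.6686) → (78.1091,117.9640) → (34.4862,117.9640) → (34.4862,151.6686). Closed: final G1 returns to the first vertex.

**Shape 4** — `<path>` open polyline, stroke `#ff8800` → cut (S778, F943). Machine vertices: (131.5339,13.7747) → (142.4686,100.0366) → (19.8054,31.0689). Open path.

**Shape 5** — `<polyline>` open polyline, stroke `#ff8800` → cut (S778, F943). Machine vertices: (29.0425,148.6577) → (110.1859,33.0356) → (87.8400,73.4579) → (66.9059,122.4171). Open path.

**Shape 6** — `<polygon>` closed polygon, stroke `#ff0000` → engrave (S253, F2537). Machine vertices: (131.2859,11.4072) → (68.9776,127.0676) → (26.5700,32.0765) → (101.3946,61.8553) → (43.4913,167.0538) → (131.2859,11.4072). Closed: final G1 returns to the first vertex.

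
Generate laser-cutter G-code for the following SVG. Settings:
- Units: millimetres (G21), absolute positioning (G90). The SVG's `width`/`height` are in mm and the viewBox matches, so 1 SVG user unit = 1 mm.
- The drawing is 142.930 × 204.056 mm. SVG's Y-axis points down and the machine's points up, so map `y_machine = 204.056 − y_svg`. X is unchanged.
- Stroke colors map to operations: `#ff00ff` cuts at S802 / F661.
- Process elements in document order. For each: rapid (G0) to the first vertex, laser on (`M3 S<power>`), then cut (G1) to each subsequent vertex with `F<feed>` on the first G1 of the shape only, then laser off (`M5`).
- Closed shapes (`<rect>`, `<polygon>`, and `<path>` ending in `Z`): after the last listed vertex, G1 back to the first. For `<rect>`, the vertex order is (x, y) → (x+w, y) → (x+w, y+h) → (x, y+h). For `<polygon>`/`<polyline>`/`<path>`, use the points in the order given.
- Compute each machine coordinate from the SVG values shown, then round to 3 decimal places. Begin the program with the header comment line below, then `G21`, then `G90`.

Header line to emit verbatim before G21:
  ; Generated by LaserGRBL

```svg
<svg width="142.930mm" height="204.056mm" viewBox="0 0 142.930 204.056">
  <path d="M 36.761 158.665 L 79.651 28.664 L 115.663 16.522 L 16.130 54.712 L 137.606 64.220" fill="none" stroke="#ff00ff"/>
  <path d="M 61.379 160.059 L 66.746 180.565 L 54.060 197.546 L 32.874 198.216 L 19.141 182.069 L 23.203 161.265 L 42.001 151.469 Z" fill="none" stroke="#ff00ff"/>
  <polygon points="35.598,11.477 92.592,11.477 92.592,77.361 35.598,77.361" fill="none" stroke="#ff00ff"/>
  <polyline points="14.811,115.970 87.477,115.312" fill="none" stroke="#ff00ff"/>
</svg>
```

Since the viewBox matches the mm dimensions, user units are millimetres directly. The only transform is the Y-flip y_m = 204.056 − y_svg.

Shape 1 is a open polyline drawn with `<path>`. Its stroke #ff00ff means cut at S802, F661. After flipping Y the toolpath is (36.761,45.391) → (79.651,175.392) → (115.663,187.534) → (16.130,149.344) → (137.606,139.836).

Shape 2 is a regular polygon drawn with `<path>`. Its stroke #ff00ff means cut at S802, F661. After flipping Y the toolpath is (61.379,43.997) → (66.746,23.491) → (54.060,6.510) → (32.874,5.840) → (19.141,21.987) → (23.203,42.791) → (42.001,52.587) → (61.379,43.997), returning to the start.

Shape 3 is a rectangle drawn with `<polygon>`. Its stroke #ff00ff means cut at S802, F661. After flipping Y the toolpath is (35.598,192.579) → (92.592,192.579) → (92.592,126.695) → (35.598,126.695) → (35.598,192.579), returning to the start.

Shape 4 is a line segment drawn with `<polyline>`. Its stroke #ff00ff means cut at S802, F661. After flipping Y the toolpath is (14.811,88.086) → (87.477,88.744).

; Generated by LaserGRBL
G21
G90
G0 X36.761 Y45.391
M3 S802
G1 X79.651 Y175.392 F661
G1 X115.663 Y187.534
G1 X16.130 Y149.344
G1 X137.606 Y139.836
M5
G0 X61.379 Y43.997
M3 S802
G1 X66.746 Y23.491 F661
G1 X54.060 Y6.510
G1 X32.874 Y5.840
G1 X19.141 Y21.987
G1 X23.203 Y42.791
G1 X42.001 Y52.587
G1 X61.379 Y43.997
M5
G0 X35.598 Y192.579
M3 S802
G1 X92.592 Y192.579 F661
G1 X92.592 Y126.695
G1 X35.598 Y126.695
G1 X35.598 Y192.579
M5
G0 X14.811 Y88.086
M3 S802
G1 X87.477 Y88.744 F661
M5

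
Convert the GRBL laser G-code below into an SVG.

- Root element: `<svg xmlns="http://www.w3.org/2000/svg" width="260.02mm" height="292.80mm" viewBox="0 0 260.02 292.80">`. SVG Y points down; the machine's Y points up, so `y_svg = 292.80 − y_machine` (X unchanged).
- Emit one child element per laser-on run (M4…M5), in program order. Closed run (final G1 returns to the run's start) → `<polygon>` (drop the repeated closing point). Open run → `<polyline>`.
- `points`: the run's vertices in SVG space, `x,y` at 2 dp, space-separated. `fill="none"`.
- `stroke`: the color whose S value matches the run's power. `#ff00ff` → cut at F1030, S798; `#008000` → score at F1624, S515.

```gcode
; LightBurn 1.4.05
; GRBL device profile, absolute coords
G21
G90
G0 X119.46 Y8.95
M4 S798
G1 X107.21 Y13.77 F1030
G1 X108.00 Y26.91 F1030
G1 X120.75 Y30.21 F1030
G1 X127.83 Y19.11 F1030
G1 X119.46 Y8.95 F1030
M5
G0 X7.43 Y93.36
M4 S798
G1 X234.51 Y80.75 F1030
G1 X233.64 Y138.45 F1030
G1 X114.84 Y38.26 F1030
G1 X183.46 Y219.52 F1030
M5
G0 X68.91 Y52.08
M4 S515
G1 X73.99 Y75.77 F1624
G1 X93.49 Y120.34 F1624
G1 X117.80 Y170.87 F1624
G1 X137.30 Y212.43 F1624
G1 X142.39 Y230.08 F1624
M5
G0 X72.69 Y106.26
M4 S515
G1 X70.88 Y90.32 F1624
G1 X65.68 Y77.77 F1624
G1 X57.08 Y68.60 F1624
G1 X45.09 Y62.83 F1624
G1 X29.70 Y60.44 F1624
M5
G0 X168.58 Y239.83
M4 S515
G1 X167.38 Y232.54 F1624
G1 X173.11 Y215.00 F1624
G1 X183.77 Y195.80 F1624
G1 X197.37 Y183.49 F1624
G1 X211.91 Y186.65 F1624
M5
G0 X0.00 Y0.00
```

<svg xmlns="http://www.w3.org/2000/svg" width="260.02mm" height="292.80mm" viewBox="0 0 260.02 292.80">
  <polygon points="119.46,283.85 107.21,279.03 108.00,265.89 120.75,262.59 127.83,273.69" fill="none" stroke="#ff00ff"/>
  <polyline points="7.43,199.44 234.51,212.05 233.64,154.35 114.84,254.54 183.46,73.28" fill="none" stroke="#ff00ff"/>
  <polyline points="68.91,240.72 73.99,217.03 93.49,172.46 117.80,121.93 137.30,80.37 142.39,62.72" fill="none" stroke="#008000"/>
  <polyline points="72.69,186.54 70.88,202.48 65.68,215.03 57.08,224.20 45.09,229.97 29.70,232.36" fill="none" stroke="#008000"/>
  <polyline points="168.58,52.97 167.38,60.26 173.11,77.80 183.77,97.00 197.37,109.31 211.91,106.15" fill="none" stroke="#008000"/>
</svg>

y_svg = 292.80 − y_m.

[1] S798→`#ff00ff` (cut); closed run; points: 119.46,283.85 107.21,279.03 108.00,265.89 120.75,262.59 127.83,273.69

[2] S798→`#ff00ff` (cut); open run; points: 7.43,199.44 234.51,212.05 233.64,154.35 114.84,254.54 183.46,73.28

[3] S515→`#008000` (score); open run; points: 68.91,240.72 73.99,217.03 93.49,172.46 117.80,121.93 137.30,80.37 142.39,62.72

[4] S515→`#008000` (score); open run; points: 72.69,186.54 70.88,202.48 65.68,215.03 57.08,224.20 45.09,229.97 29.70,232.36

[5] S515→`#008000` (score); open run; points: 168.58,52.97 167.38,60.26 173.11,77.80 183.77,97.00 197.37,109.31 211.91,106.15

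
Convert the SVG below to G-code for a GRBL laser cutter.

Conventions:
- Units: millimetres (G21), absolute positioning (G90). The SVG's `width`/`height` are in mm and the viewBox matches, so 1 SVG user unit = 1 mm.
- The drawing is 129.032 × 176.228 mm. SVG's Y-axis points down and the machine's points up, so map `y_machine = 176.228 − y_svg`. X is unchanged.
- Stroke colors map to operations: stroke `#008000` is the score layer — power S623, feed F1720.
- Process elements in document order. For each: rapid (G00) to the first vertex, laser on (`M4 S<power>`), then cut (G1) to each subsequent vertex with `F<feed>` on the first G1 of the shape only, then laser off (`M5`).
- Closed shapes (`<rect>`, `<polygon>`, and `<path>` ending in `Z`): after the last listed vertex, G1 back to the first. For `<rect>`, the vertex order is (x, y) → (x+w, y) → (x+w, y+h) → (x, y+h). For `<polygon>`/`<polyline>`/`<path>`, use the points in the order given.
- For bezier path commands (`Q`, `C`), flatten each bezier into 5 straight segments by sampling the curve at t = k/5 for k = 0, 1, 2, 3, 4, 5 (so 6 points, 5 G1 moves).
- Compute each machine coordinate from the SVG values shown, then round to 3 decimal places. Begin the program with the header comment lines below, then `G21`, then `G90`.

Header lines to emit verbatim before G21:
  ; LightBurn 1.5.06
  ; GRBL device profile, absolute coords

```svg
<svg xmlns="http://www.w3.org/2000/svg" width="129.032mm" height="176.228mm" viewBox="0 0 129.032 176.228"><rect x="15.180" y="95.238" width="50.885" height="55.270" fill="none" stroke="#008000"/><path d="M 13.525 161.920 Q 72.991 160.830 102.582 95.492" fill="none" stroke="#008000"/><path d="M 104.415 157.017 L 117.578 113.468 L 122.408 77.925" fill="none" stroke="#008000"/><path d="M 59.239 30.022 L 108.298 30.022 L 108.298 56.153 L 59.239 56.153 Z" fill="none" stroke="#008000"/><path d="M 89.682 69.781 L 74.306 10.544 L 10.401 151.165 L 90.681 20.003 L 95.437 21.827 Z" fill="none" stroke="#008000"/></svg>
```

viewBox `0 0 129.032 176.228` with mm width/height → 1 unit = 1 mm. Flip: y_m = 176.228 − y_svg.

**Shape 1** — `<rect>` rectangle, stroke `#008000` → score (S623, F1720). Machine vertices: (15.180,80.990) → (66.065,80.990) → (66.065,25.720) → (15.180,25.720) → (15.180,80.990). Closed: final G1 returns to the first vertex.

**Shape 2** — `<path>` quadratic bezier, stroke `#008000` → score (S623, F1720). Control points (SVG): P0=(13.525,161.920), P1=(72.991,160.830), P2=(102.582,95.492); sampled at t=k/5. Machine vertices: (13.525,14.308) → (36.116,17.314) → (56.318,25.460) → (74.129,38.745) → (89.551,57.171) → (102.582,80.736). Open path.

**Shape 3** — `<path>` open polyline, stroke `#008000` → score (S623, F1720). Machine vertices: (104.415,19.211) → (117.578,62.760) → (122.408,98.303). Open path.

**Shape 4** — `<path>` rectangle, stroke `#008000` → score (S623, F1720). Machine vertices: (59.239,146.206) → (108.298,146.206) → (108.298,120.075) → (59.239,120.075) → (59.239,146.206). Closed: final G1 returns to the first vertex.

**Shape 5** — `<path>` closed polygon, stroke `#008000` → score (S623, F1720). Machine vertices: (89.682,106.447) → (74.306,165.684) → (10.401,25.063) → (90.681,156.225) → (95.437,154.401) → (89.682,106.447). Closed: final G1 returns to the first vertex.

; LightBurn 1.5.06
; GRBL device profile, absolute coords
G21
G90
G00 X15.180 Y80.990
M4 S623
G1 X66.065 Y80.990 F1720
G1 X66.065 Y25.720
G1 X15.180 Y25.720
G1 X15.180 Y80.990
M5
G00 X13.525 Y14.308
M4 S623
G1 X36.116 Y17.314 F1720
G1 X56.318 Y25.460
G1 X74.129 Y38.745
G1 X89.551 Y57.171
G1 X102.582 Y80.736
M5
G00 X104.415 Y19.211
M4 S623
G1 X117.578 Y62.760 F1720
G1 X122.408 Y98.303
M5
G00 X59.239 Y146.206
M4 S623
G1 X108.298 Y146.206 F1720
G1 X108.298 Y120.075
G1 X59.239 Y120.075
G1 X59.239 Y146.206
M5
G00 X89.682 Y106.447
M4 S623
G1 X74.306 Y165.684 F1720
G1 X10.401 Y25.063
G1 X90.681 Y156.225
G1 X95.437 Y154.401
G1 X89.682 Y106.447
M5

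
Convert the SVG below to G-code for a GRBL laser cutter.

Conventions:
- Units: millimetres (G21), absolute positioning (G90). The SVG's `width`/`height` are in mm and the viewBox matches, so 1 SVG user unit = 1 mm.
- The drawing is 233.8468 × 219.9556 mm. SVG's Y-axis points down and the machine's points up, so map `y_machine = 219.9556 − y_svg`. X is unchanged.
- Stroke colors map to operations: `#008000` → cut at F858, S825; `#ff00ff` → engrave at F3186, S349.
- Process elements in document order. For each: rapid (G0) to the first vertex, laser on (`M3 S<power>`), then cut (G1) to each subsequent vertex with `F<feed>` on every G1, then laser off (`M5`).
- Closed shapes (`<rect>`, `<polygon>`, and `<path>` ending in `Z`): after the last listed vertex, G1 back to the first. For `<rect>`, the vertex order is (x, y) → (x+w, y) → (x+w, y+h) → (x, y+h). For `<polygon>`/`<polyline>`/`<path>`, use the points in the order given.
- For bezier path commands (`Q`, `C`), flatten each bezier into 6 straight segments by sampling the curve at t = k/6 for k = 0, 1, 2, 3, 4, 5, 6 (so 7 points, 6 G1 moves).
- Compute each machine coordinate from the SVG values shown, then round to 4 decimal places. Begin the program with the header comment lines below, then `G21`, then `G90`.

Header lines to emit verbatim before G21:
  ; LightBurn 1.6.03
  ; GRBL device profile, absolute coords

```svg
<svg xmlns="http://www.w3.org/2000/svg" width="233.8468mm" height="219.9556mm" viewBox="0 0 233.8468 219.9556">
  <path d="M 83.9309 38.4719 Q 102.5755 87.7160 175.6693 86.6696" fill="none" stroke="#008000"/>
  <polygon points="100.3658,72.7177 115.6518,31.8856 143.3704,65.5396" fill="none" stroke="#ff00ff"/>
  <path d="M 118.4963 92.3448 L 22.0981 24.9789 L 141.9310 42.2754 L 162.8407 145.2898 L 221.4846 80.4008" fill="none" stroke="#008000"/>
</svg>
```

Since the viewBox matches the mm dimensions, user units are millimetres directly. The only transform is the Y-flip y_m = 219.9556 − y_svg.

Shape 1 is a quadratic bezier drawn with `<path>`. Its stroke #008000 means cut at S825, F858. After flipping Y the toolpath is (83.9309,181.4837) → (91.6582,166.4660) → (102.4105,154.2421) → (116.1878,144.8122) → (132.9900,138.1762) → (152.8172,134.3342) → (175.6693,133.2860).

Shape 2 is a regular polygon drawn with `<polygon>`. Its stroke #ff00ff means engrave at S349, F3186. After flipping Y the toolpath is (100.3658,147.2379) → (115.6518,188.0700) → (143.3704,154.4160) → (100.3658,147.2379), returning to the start.

Shape 3 is a open polyline drawn with `<path>`. Its stroke #008000 means cut at S825, F858. After flipping Y the toolpath is (118.4963,127.6108) → (22.0981,194.9767) → (141.9310,177.6802) → (162.8407,74.6658) → (221.4846,139.5548).

; LightBurn 1.6.03
; GRBL device profile, absolute coords
G21
G90
G0 X83.9309 Y181.4837
M3 S825
G1 X91.6582 Y166.4660 F858
G1 X102.4105 Y154.2421 F858
G1 X116.1878 Y144.8122 F858
G1 X132.9900 Y138.1762 F858
G1 X152.8172 Y134.3342 F858
G1 X175.6693 Y133.2860 F858
M5
G0 X100.3658 Y147.2379
M3 S349
G1 X115.6518 Y188.0700 F3186
G1 X143.3704 Y154.4160 F3186
G1 X100.3658 Y147.2379 F3186
M5
G0 X118.4963 Y127.6108
M3 S825
G1 X22.0981 Y194.9767 F858
G1 X141.9310 Y177.6802 F858
G1 X162.8407 Y74.6658 F858
G1 X221.4846 Y139.5548 F858
M5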